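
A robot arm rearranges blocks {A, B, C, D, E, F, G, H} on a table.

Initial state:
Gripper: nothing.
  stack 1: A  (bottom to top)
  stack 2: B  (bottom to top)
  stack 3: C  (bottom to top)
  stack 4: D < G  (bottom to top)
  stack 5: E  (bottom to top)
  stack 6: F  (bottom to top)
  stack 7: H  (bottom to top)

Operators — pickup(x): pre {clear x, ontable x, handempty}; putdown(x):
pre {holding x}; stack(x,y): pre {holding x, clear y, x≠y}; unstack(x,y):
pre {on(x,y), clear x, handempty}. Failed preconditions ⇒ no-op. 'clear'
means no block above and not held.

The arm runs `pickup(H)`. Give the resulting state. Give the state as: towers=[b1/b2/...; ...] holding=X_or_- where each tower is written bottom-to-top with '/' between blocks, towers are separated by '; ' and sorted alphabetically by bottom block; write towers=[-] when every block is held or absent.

before: towers=[A; B; C; D/G; E; F; H] holding=-
pre[pickup(H)]: clear(H) yes, ontable(H) yes, handempty yes
all met → apply pickup(H)
after:  towers=[A; B; C; D/G; E; F] holding=H

towers=[A; B; C; D/G; E; F] holding=H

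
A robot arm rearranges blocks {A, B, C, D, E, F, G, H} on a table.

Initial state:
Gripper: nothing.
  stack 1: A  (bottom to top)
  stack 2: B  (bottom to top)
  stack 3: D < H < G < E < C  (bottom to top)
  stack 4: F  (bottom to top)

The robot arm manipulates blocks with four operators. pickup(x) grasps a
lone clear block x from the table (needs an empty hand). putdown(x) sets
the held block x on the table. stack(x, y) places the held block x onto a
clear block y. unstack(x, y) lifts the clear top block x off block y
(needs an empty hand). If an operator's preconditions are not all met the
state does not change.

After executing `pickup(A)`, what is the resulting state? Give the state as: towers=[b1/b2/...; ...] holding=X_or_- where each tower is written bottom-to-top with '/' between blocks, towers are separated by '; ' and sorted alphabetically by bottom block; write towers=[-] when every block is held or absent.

before: towers=[A; B; D/H/G/E/C; F] holding=-
pre[pickup(A)]: clear(A) yes, ontable(A) yes, handempty yes
all met → apply pickup(A)
after:  towers=[B; D/H/G/E/C; F] holding=A

towers=[B; D/H/G/E/C; F] holding=A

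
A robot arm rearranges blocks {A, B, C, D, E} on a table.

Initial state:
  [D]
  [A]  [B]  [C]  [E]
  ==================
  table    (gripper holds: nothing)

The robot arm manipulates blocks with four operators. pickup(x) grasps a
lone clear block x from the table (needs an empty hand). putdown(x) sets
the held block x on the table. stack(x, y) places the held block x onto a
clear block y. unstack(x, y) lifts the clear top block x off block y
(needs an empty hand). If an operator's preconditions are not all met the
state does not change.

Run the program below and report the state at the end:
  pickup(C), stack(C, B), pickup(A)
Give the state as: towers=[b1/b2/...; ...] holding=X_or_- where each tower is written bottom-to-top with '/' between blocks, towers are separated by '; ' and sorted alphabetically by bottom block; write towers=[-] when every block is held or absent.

step 1 (pickup(C)): towers=[A/D; B; E] holding=C
step 2 (stack(C, B)): towers=[A/D; B/C; E] holding=-
step 3 (pickup(A)) [no-op]: towers=[A/D; B/C; E] holding=-

towers=[A/D; B/C; E] holding=-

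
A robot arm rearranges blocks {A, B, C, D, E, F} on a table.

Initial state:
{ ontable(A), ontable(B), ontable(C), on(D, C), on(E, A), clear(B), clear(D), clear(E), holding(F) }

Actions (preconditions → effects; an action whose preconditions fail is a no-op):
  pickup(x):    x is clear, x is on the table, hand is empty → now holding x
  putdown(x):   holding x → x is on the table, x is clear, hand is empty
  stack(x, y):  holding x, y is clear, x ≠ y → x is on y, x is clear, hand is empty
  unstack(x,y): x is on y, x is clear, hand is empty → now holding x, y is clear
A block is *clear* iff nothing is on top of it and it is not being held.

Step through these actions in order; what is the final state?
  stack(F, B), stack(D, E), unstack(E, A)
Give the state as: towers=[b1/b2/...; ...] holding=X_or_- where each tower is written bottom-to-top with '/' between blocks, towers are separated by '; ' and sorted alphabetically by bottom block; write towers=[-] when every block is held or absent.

step 1 (stack(F, B)): towers=[A/E; B/F; C/D] holding=-
step 2 (stack(D, E)) [no-op]: towers=[A/E; B/F; C/D] holding=-
step 3 (unstack(E, A)): towers=[A; B/F; C/D] holding=E

towers=[A; B/F; C/D] holding=E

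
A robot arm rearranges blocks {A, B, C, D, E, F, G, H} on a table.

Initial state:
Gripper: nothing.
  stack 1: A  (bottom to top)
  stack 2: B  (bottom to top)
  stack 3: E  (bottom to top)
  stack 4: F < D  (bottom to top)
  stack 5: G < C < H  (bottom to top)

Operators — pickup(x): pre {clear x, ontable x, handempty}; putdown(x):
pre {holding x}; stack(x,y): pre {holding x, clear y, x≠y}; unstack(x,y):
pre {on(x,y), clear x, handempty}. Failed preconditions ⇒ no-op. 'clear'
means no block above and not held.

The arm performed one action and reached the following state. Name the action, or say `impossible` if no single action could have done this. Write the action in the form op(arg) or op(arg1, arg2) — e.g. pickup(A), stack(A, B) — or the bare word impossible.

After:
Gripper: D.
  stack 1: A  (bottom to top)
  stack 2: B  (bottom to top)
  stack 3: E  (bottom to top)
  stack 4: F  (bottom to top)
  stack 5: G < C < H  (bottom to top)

unstack(D, F)

target: towers=[A; B; E; F; G/C/H] holding=D
         pickup(A) → towers=[B; E; F/D; G/C/H] holding=A
         pickup(E) → towers=[A; B; F/D; G/C/H] holding=E
     unstack(H, C) → towers=[A; B; E; F/D; G/C] holding=H
         pickup(B) → towers=[A; E; F/D; G/C/H] holding=B
     unstack(D, F) → towers=[A; B; E; F; G/C/H] holding=D  ← match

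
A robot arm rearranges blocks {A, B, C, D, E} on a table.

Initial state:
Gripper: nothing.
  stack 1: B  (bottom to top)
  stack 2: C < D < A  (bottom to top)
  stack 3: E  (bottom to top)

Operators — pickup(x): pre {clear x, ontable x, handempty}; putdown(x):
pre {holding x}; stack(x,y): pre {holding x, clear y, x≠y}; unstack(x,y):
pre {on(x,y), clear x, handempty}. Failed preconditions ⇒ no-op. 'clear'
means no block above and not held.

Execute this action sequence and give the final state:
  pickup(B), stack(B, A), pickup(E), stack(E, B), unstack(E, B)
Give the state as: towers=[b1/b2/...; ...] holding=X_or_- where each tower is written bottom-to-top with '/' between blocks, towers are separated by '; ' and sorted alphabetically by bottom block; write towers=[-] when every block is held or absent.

towers=[C/D/A/B] holding=E

step 1 (pickup(B)): towers=[C/D/A; E] holding=B
step 2 (stack(B, A)): towers=[C/D/A/B; E] holding=-
step 3 (pickup(E)): towers=[C/D/A/B] holding=E
step 4 (stack(E, B)): towers=[C/D/A/B/E] holding=-
step 5 (unstack(E, B)): towers=[C/D/A/B] holding=E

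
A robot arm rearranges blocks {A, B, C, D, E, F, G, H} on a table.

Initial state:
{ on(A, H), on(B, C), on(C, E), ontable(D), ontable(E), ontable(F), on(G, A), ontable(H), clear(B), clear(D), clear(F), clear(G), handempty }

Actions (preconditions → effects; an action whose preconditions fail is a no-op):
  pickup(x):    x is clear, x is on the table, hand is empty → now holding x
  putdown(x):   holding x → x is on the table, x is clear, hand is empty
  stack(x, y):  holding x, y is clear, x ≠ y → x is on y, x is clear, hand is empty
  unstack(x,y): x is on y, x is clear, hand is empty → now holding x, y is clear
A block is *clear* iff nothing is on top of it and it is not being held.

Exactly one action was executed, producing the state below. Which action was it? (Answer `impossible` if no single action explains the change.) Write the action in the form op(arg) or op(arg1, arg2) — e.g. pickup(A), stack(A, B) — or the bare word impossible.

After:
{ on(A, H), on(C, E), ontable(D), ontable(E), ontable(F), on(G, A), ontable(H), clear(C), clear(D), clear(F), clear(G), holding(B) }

unstack(B, C)

target: towers=[D; E/C; F; H/A/G] holding=B
     unstack(G, A) → towers=[D; E/C/B; F; H/A] holding=G
     unstack(B, C) → towers=[D; E/C; F; H/A/G] holding=B  ← match
         pickup(F) → towers=[D; E/C/B; H/A/G] holding=F
         pickup(D) → towers=[E/C/B; F; H/A/G] holding=D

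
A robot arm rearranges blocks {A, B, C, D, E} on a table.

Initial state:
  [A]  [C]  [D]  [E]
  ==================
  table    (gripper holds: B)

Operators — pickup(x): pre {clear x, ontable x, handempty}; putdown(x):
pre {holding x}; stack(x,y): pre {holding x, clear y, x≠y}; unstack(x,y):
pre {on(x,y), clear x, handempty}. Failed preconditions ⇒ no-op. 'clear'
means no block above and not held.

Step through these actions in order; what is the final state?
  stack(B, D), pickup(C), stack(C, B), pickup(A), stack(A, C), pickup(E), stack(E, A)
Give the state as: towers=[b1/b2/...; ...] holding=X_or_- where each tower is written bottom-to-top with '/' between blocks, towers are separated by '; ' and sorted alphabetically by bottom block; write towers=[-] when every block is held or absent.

step 1 (stack(B, D)): towers=[A; C; D/B; E] holding=-
step 2 (pickup(C)): towers=[A; D/B; E] holding=C
step 3 (stack(C, B)): towers=[A; D/B/C; E] holding=-
step 4 (pickup(A)): towers=[D/B/C; E] holding=A
step 5 (stack(A, C)): towers=[D/B/C/A; E] holding=-
step 6 (pickup(E)): towers=[D/B/C/A] holding=E
step 7 (stack(E, A)): towers=[D/B/C/A/E] holding=-

towers=[D/B/C/A/E] holding=-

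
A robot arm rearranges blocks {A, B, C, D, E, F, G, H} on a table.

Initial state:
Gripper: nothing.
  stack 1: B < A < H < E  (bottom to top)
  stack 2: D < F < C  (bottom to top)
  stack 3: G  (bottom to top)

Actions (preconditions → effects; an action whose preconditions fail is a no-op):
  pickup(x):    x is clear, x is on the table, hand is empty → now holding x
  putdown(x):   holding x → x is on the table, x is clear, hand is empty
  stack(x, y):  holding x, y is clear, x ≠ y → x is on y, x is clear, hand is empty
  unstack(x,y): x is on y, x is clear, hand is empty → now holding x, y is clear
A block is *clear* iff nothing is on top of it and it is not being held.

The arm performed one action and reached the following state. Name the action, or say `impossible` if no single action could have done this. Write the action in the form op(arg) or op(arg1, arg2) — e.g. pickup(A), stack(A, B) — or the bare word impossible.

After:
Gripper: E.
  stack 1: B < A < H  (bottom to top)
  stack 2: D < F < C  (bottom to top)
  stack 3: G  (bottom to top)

target: towers=[B/A/H; D/F/C; G] holding=E
         pickup(G) → towers=[B/A/H/E; D/F/C] holding=G
     unstack(E, H) → towers=[B/A/H; D/F/C; G] holding=E  ← match
     unstack(C, F) → towers=[B/A/H/E; D/F; G] holding=C

unstack(E, H)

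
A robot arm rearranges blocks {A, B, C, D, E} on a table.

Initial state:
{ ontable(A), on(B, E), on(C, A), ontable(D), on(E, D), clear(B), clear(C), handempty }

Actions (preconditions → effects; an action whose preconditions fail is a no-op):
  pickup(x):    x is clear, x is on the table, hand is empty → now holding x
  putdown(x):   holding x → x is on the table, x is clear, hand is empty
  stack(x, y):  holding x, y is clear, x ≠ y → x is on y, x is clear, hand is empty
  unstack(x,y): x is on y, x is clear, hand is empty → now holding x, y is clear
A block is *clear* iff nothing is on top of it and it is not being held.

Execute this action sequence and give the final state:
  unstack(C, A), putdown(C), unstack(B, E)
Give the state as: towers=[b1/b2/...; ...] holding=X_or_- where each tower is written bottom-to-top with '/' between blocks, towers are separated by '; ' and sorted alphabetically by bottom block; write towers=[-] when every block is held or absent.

step 1 (unstack(C, A)): towers=[A; D/E/B] holding=C
step 2 (putdown(C)): towers=[A; C; D/E/B] holding=-
step 3 (unstack(B, E)): towers=[A; C; D/E] holding=B

towers=[A; C; D/E] holding=B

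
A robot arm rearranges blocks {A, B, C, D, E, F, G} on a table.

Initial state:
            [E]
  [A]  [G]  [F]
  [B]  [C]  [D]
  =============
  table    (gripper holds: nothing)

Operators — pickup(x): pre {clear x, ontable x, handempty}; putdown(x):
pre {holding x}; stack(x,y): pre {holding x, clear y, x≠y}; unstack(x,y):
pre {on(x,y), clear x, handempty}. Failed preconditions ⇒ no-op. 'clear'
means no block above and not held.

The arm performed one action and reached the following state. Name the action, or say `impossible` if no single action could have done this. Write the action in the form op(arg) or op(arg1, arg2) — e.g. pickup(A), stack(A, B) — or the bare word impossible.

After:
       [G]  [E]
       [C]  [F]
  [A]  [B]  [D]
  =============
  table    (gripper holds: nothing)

impossible

target: towers=[A; B/C/G; D/F/E] holding=-
     unstack(G, C) → towers=[B/A; C; D/F/E] holding=G
     unstack(A, B) → towers=[B; C/G; D/F/E] holding=A
     unstack(E, F) → towers=[B/A; C/G; D/F] holding=E
none of the 3 applicable actions match → impossible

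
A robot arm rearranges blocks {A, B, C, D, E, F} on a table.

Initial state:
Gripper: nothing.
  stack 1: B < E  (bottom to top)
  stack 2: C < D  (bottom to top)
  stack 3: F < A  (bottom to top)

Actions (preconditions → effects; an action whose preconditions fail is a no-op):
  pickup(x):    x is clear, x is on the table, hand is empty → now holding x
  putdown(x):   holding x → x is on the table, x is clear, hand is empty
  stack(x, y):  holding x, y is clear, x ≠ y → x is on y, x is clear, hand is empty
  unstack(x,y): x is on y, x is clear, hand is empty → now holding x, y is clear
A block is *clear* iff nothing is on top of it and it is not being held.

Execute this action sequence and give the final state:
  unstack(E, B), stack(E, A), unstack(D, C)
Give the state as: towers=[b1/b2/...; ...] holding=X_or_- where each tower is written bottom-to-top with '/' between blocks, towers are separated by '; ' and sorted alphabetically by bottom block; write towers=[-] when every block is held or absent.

towers=[B; C; F/A/E] holding=D

step 1 (unstack(E, B)): towers=[B; C/D; F/A] holding=E
step 2 (stack(E, A)): towers=[B; C/D; F/A/E] holding=-
step 3 (unstack(D, C)): towers=[B; C; F/A/E] holding=D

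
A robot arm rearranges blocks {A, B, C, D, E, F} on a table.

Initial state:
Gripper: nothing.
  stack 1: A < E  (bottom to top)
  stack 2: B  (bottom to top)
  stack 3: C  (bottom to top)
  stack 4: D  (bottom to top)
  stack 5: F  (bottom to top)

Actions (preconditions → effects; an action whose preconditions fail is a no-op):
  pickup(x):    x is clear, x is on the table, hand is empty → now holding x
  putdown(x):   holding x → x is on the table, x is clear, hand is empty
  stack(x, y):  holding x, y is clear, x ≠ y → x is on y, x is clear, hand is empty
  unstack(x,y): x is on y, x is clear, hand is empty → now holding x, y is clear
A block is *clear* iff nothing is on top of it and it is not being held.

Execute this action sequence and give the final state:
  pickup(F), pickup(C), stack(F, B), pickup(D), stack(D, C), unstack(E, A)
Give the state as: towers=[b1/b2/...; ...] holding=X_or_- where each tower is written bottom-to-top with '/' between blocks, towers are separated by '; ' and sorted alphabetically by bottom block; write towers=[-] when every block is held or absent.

step 1 (pickup(F)): towers=[A/E; B; C; D] holding=F
step 2 (pickup(C)) [no-op]: towers=[A/E; B; C; D] holding=F
step 3 (stack(F, B)): towers=[A/E; B/F; C; D] holding=-
step 4 (pickup(D)): towers=[A/E; B/F; C] holding=D
step 5 (stack(D, C)): towers=[A/E; B/F; C/D] holding=-
step 6 (unstack(E, A)): towers=[A; B/F; C/D] holding=E

towers=[A; B/F; C/D] holding=E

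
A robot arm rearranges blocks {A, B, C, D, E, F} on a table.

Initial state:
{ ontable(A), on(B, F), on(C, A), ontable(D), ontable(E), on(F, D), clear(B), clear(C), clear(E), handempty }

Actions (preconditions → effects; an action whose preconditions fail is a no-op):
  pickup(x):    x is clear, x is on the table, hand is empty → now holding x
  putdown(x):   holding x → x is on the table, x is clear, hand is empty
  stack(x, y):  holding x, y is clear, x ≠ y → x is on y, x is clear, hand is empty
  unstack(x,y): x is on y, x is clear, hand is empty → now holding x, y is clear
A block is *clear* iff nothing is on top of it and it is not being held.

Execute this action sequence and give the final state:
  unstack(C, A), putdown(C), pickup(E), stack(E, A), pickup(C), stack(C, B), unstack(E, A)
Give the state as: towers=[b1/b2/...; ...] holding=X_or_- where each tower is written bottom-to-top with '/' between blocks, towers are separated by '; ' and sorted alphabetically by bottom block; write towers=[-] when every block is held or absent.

towers=[A; D/F/B/C] holding=E

step 1 (unstack(C, A)): towers=[A; D/F/B; E] holding=C
step 2 (putdown(C)): towers=[A; C; D/F/B; E] holding=-
step 3 (pickup(E)): towers=[A; C; D/F/B] holding=E
step 4 (stack(E, A)): towers=[A/E; C; D/F/B] holding=-
step 5 (pickup(C)): towers=[A/E; D/F/B] holding=C
step 6 (stack(C, B)): towers=[A/E; D/F/B/C] holding=-
step 7 (unstack(E, A)): towers=[A; D/F/B/C] holding=E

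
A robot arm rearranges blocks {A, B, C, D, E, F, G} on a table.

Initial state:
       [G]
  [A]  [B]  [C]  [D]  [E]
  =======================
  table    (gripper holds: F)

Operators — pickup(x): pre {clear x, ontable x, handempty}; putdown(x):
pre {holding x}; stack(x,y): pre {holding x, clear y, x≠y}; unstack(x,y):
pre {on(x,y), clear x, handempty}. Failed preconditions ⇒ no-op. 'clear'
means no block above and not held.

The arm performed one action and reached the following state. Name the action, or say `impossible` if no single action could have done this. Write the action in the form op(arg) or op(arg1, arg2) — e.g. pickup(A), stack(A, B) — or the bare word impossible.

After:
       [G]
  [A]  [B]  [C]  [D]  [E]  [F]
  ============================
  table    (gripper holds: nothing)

target: towers=[A; B/G; C; D; E; F] holding=-
        putdown(F) → towers=[A; B/G; C; D; E; F] holding=-  ← match
       stack(F, G) → towers=[A; B/G/F; C; D; E] holding=-
       stack(F, D) → towers=[A; B/G; C; D/F; E] holding=-
       stack(F, A) → towers=[A/F; B/G; C; D; E] holding=-
       stack(F, E) → towers=[A; B/G; C; D; E/F] holding=-
       stack(F, C) → towers=[A; B/G; C/F; D; E] holding=-

putdown(F)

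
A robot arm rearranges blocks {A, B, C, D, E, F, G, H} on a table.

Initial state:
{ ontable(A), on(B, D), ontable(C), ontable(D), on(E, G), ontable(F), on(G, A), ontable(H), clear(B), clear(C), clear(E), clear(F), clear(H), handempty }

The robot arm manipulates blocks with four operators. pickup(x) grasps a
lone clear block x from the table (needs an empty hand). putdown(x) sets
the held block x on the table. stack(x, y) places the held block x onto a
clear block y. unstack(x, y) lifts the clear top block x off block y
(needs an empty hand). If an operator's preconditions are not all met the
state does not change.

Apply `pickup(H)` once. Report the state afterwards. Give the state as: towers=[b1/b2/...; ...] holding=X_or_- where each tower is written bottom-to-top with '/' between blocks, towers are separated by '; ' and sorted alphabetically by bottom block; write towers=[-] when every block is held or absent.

towers=[A/G/E; C; D/B; F] holding=H

before: towers=[A/G/E; C; D/B; F; H] holding=-
pre[pickup(H)]: clear(H) ok, ontable(H) ok, handempty ok
all met → apply pickup(H)
after:  towers=[A/G/E; C; D/B; F] holding=H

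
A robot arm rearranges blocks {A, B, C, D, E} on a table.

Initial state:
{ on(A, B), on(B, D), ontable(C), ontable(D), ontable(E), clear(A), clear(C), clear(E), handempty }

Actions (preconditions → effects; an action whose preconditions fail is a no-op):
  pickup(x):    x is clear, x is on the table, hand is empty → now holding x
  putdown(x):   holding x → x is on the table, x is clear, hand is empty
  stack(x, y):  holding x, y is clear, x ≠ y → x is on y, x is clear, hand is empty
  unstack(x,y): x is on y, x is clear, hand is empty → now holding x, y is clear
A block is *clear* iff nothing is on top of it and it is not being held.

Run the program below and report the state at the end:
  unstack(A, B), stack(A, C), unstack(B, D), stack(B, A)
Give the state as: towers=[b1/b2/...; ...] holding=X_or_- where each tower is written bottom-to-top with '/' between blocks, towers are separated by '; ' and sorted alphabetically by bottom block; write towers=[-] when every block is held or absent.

step 1 (unstack(A, B)): towers=[C; D/B; E] holding=A
step 2 (stack(A, C)): towers=[C/A; D/B; E] holding=-
step 3 (unstack(B, D)): towers=[C/A; D; E] holding=B
step 4 (stack(B, A)): towers=[C/A/B; D; E] holding=-

towers=[C/A/B; D; E] holding=-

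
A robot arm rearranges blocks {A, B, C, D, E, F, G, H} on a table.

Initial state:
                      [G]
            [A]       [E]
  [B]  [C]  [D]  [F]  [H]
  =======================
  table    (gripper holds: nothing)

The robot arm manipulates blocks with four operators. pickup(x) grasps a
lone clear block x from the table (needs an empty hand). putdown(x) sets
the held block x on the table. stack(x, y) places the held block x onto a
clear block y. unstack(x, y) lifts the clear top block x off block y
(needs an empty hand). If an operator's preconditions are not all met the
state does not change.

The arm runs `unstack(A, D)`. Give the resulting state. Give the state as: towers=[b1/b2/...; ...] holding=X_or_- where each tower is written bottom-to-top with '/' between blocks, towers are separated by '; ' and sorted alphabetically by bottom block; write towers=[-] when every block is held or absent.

before: towers=[B; C; D/A; F; H/E/G] holding=-
pre[unstack(A, D)]: on(A,D) yes, clear(A) yes, handempty yes
all met → apply unstack(A, D)
after:  towers=[B; C; D; F; H/E/G] holding=A

towers=[B; C; D; F; H/E/G] holding=A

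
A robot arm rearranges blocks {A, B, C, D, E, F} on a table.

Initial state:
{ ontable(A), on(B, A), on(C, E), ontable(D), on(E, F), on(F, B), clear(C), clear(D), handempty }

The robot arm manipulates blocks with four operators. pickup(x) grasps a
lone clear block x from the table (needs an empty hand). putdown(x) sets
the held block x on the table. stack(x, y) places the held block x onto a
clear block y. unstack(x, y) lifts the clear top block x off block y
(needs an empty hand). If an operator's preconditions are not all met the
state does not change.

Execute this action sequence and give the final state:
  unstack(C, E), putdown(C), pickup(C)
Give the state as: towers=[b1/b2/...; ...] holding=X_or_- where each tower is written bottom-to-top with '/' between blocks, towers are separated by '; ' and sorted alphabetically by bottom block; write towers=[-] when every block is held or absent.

towers=[A/B/F/E; D] holding=C

step 1 (unstack(C, E)): towers=[A/B/F/E; D] holding=C
step 2 (putdown(C)): towers=[A/B/F/E; C; D] holding=-
step 3 (pickup(C)): towers=[A/B/F/E; D] holding=C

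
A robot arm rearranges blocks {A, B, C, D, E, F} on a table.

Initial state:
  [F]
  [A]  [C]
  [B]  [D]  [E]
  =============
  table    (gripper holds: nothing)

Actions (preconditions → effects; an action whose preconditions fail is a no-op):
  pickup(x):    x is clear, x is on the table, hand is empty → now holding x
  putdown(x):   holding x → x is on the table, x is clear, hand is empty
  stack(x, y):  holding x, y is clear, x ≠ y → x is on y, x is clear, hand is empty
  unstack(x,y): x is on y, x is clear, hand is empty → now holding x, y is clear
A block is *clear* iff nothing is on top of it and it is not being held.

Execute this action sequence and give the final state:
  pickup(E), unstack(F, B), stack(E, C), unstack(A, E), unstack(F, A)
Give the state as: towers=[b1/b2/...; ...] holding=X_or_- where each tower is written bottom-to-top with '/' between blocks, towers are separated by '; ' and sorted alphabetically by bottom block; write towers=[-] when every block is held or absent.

towers=[B/A; D/C/E] holding=F

step 1 (pickup(E)): towers=[B/A/F; D/C] holding=E
step 2 (unstack(F, B)) [no-op]: towers=[B/A/F; D/C] holding=E
step 3 (stack(E, C)): towers=[B/A/F; D/C/E] holding=-
step 4 (unstack(A, E)) [no-op]: towers=[B/A/F; D/C/E] holding=-
step 5 (unstack(F, A)): towers=[B/A; D/C/E] holding=F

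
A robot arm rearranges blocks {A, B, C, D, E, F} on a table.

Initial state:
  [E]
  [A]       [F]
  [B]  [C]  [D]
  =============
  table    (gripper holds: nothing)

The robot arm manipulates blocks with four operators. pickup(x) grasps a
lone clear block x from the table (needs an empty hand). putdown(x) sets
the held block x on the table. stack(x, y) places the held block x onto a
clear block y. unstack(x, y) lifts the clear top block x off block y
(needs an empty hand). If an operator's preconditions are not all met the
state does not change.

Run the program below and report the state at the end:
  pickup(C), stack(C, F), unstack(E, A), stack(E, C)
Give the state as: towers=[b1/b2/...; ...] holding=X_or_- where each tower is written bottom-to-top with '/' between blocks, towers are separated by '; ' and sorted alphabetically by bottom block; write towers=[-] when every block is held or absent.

towers=[B/A; D/F/C/E] holding=-

step 1 (pickup(C)): towers=[B/A/E; D/F] holding=C
step 2 (stack(C, F)): towers=[B/A/E; D/F/C] holding=-
step 3 (unstack(E, A)): towers=[B/A; D/F/C] holding=E
step 4 (stack(E, C)): towers=[B/A; D/F/C/E] holding=-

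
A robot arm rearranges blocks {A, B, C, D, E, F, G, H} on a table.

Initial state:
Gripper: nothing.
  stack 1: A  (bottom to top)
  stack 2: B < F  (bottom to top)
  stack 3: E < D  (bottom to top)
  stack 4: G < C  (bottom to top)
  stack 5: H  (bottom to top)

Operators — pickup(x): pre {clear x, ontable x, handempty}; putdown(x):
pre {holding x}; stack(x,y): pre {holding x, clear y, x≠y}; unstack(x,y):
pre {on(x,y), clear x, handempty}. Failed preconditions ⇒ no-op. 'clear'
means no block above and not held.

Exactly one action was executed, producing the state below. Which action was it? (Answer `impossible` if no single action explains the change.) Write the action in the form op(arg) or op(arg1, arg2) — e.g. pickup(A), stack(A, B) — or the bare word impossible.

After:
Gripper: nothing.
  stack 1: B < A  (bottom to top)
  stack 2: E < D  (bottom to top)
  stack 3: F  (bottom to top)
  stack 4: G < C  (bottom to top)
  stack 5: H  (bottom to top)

target: towers=[B/A; E/D; F; G/C; H] holding=-
         pickup(A) → towers=[B/F; E/D; G/C; H] holding=A
         pickup(H) → towers=[A; B/F; E/D; G/C] holding=H
     unstack(F, B) → towers=[A; B; E/D; G/C; H] holding=F
     unstack(D, E) → towers=[A; B/F; E; G/C; H] holding=D
     unstack(C, G) → towers=[A; B/F; E/D; G; H] holding=C
none of the 5 applicable actions match → impossible

impossible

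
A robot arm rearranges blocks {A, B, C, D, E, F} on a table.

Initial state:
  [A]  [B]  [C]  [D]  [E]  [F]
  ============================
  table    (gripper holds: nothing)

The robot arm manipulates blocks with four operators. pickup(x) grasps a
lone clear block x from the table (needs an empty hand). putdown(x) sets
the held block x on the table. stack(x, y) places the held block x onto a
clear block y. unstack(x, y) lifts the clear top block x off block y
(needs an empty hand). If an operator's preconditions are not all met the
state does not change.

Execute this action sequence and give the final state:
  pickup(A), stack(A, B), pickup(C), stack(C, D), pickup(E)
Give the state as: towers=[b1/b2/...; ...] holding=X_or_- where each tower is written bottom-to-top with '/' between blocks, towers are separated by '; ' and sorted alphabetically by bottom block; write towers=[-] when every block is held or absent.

towers=[B/A; D/C; F] holding=E

step 1 (pickup(A)): towers=[B; C; D; E; F] holding=A
step 2 (stack(A, B)): towers=[B/A; C; D; E; F] holding=-
step 3 (pickup(C)): towers=[B/A; D; E; F] holding=C
step 4 (stack(C, D)): towers=[B/A; D/C; E; F] holding=-
step 5 (pickup(E)): towers=[B/A; D/C; F] holding=E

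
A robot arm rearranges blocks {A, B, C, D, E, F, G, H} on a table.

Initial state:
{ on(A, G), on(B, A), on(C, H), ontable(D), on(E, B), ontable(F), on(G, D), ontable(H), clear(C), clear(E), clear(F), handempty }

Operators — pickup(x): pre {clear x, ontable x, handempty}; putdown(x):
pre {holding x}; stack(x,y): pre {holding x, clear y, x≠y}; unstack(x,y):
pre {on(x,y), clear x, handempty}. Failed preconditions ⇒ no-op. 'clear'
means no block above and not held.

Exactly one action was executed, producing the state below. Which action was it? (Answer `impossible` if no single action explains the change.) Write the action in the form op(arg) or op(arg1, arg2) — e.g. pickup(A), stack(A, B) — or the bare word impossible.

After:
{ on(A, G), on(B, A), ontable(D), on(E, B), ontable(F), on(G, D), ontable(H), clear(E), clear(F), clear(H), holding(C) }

unstack(C, H)

target: towers=[D/G/A/B/E; F; H] holding=C
     unstack(E, B) → towers=[D/G/A/B; F; H/C] holding=E
         pickup(F) → towers=[D/G/A/B/E; H/C] holding=F
     unstack(C, H) → towers=[D/G/A/B/E; F; H] holding=C  ← match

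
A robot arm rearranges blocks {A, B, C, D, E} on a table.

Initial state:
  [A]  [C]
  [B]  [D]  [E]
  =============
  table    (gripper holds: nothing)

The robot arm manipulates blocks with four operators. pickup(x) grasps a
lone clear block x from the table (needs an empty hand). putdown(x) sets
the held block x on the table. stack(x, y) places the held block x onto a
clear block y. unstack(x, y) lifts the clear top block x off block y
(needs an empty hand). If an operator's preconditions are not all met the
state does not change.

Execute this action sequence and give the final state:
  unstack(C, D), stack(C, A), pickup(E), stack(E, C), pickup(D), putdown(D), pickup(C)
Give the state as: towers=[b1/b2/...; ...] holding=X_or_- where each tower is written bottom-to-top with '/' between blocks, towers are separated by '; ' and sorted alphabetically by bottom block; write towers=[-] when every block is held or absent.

step 1 (unstack(C, D)): towers=[B/A; D; E] holding=C
step 2 (stack(C, A)): towers=[B/A/C; D; E] holding=-
step 3 (pickup(E)): towers=[B/A/C; D] holding=E
step 4 (stack(E, C)): towers=[B/A/C/E; D] holding=-
step 5 (pickup(D)): towers=[B/A/C/E] holding=D
step 6 (putdown(D)): towers=[B/A/C/E; D] holding=-
step 7 (pickup(C)) [no-op]: towers=[B/A/C/E; D] holding=-

towers=[B/A/C/E; D] holding=-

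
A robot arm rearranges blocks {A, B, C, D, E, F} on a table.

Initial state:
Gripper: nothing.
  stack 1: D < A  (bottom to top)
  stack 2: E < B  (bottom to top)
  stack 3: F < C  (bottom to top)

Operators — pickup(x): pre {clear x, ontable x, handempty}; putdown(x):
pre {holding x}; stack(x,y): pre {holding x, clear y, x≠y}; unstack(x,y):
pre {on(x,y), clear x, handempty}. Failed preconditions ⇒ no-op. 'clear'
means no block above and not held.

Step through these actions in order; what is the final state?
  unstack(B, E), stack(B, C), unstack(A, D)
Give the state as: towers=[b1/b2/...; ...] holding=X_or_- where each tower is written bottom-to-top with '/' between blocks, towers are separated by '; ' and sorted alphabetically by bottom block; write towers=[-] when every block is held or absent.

towers=[D; E; F/C/B] holding=A

step 1 (unstack(B, E)): towers=[D/A; E; F/C] holding=B
step 2 (stack(B, C)): towers=[D/A; E; F/C/B] holding=-
step 3 (unstack(A, D)): towers=[D; E; F/C/B] holding=A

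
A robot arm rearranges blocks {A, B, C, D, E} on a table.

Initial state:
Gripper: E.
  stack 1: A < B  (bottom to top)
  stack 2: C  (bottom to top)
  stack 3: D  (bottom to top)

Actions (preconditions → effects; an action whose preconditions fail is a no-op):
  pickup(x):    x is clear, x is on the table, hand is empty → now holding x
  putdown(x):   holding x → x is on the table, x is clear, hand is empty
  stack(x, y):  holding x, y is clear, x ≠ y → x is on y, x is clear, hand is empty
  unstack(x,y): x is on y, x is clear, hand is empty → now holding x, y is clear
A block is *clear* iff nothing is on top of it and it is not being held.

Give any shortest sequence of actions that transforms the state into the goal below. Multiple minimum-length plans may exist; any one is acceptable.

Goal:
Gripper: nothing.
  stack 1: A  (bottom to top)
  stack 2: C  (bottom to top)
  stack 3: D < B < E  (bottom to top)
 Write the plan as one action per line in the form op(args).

putdown(E)
unstack(B, A)
stack(B, D)
pickup(E)
stack(E, B)

step 1 (putdown(E)): towers=[A/B; C; D; E] holding=-
step 2 (unstack(B, A)): towers=[A; C; D; E] holding=B
step 3 (stack(B, D)): towers=[A; C; D/B; E] holding=-
step 4 (pickup(E)): towers=[A; C; D/B] holding=E
step 5 (stack(E, B)): towers=[A; C; D/B/E] holding=-
goal check: towers=[A; C; D/B/E] holding=- — reached (length 5, optimal by BFS)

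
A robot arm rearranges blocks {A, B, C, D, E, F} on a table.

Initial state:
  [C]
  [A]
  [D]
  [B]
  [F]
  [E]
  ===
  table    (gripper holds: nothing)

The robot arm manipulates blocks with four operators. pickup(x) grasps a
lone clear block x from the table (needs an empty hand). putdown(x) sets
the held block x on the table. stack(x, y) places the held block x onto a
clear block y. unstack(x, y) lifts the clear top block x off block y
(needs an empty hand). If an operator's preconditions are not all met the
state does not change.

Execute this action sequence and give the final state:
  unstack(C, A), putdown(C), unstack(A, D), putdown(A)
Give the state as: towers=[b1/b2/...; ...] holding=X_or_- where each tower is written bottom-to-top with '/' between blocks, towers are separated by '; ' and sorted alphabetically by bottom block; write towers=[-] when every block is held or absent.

towers=[A; C; E/F/B/D] holding=-

step 1 (unstack(C, A)): towers=[E/F/B/D/A] holding=C
step 2 (putdown(C)): towers=[C; E/F/B/D/A] holding=-
step 3 (unstack(A, D)): towers=[C; E/F/B/D] holding=A
step 4 (putdown(A)): towers=[A; C; E/F/B/D] holding=-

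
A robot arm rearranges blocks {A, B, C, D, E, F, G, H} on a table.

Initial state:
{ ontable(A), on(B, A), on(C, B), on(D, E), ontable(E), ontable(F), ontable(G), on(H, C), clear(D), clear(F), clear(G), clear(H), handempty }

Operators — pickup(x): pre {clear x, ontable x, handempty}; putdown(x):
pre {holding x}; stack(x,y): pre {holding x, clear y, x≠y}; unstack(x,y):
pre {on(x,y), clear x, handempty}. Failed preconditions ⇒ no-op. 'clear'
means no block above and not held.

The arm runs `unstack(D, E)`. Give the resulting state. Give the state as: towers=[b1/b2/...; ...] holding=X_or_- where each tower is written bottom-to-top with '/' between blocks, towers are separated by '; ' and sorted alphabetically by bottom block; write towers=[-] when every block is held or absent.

before: towers=[A/B/C/H; E/D; F; G] holding=-
pre[unstack(D, E)]: on(D,E) ok, clear(D) ok, handempty ok
all met → apply unstack(D, E)
after:  towers=[A/B/C/H; E; F; G] holding=D

towers=[A/B/C/H; E; F; G] holding=D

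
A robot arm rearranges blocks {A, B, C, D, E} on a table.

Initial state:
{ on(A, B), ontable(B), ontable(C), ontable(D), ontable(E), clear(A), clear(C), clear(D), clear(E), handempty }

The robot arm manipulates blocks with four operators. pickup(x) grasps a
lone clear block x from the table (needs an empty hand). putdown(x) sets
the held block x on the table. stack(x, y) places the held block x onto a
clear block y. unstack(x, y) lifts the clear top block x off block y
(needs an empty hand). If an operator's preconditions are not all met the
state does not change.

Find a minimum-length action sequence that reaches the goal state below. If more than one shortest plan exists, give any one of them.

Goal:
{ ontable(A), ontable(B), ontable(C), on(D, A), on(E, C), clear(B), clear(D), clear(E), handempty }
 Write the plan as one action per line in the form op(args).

unstack(A, B)
putdown(A)
pickup(D)
stack(D, A)
pickup(E)
stack(E, C)

step 1 (unstack(A, B)): towers=[B; C; D; E] holding=A
step 2 (putdown(A)): towers=[A; B; C; D; E] holding=-
step 3 (pickup(D)): towers=[A; B; C; E] holding=D
step 4 (stack(D, A)): towers=[A/D; B; C; E] holding=-
step 5 (pickup(E)): towers=[A/D; B; C] holding=E
step 6 (stack(E, C)): towers=[A/D; B; C/E] holding=-
goal check: towers=[A/D; B; C/E] holding=- — reached (length 6, optimal by BFS)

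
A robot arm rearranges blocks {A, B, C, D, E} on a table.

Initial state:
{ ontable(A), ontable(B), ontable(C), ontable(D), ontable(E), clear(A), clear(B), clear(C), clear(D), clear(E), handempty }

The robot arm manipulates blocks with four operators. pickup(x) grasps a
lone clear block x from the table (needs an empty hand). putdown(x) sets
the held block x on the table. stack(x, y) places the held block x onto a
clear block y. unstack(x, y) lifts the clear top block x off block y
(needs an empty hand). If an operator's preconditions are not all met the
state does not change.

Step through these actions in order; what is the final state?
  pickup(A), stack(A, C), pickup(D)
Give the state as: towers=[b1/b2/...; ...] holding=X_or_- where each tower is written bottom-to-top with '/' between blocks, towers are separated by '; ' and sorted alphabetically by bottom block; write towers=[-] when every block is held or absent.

step 1 (pickup(A)): towers=[B; C; D; E] holding=A
step 2 (stack(A, C)): towers=[B; C/A; D; E] holding=-
step 3 (pickup(D)): towers=[B; C/A; E] holding=D

towers=[B; C/A; E] holding=D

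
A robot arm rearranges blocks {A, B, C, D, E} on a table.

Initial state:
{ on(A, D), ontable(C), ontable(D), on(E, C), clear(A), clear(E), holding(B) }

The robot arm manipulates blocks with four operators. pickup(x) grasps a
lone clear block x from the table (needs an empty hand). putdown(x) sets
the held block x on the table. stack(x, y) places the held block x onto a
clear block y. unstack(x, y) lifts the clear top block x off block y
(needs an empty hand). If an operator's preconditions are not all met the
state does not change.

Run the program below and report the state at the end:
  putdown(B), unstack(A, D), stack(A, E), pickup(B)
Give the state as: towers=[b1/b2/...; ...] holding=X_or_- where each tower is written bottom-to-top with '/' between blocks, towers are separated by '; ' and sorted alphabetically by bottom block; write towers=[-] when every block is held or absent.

towers=[C/E/A; D] holding=B

step 1 (putdown(B)): towers=[B; C/E; D/A] holding=-
step 2 (unstack(A, D)): towers=[B; C/E; D] holding=A
step 3 (stack(A, E)): towers=[B; C/E/A; D] holding=-
step 4 (pickup(B)): towers=[C/E/A; D] holding=B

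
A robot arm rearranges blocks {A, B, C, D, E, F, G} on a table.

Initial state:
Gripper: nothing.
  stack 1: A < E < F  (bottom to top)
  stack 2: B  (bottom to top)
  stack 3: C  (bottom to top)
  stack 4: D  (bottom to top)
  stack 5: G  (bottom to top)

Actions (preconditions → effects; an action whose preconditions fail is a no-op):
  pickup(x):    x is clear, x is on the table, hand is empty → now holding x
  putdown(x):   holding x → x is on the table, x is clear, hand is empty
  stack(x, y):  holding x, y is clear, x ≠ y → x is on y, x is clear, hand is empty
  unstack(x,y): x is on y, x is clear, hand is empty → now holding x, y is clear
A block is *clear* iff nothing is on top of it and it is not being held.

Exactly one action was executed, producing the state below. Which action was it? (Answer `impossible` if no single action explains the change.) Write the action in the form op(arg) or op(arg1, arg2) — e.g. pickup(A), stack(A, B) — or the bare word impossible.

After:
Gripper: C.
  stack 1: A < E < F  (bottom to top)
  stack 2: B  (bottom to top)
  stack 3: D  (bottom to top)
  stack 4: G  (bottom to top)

target: towers=[A/E/F; B; D; G] holding=C
         pickup(B) → towers=[A/E/F; C; D; G] holding=B
     unstack(F, E) → towers=[A/E; B; C; D; G] holding=F
         pickup(G) → towers=[A/E/F; B; C; D] holding=G
         pickup(D) → towers=[A/E/F; B; C; G] holding=D
         pickup(C) → towers=[A/E/F; B; D; G] holding=C  ← match

pickup(C)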